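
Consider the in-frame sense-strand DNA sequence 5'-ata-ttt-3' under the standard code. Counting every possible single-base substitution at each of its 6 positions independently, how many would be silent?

3

Codon 1 (ATA, Ile): 2 synonymous substitutions.
Codon 2 (TTT, Phe): 1 synonymous substitution.
Total: 2 + 1 = 3.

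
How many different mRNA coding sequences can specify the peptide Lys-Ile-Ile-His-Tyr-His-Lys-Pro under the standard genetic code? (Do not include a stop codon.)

Lys: 2 codons.
Ile: 3 codons.
Ile: 3 codons.
His: 2 codons.
Tyr: 2 codons.
His: 2 codons.
Lys: 2 codons.
Pro: 4 codons.
2 × 3 × 3 × 2 × 2 × 2 × 2 × 4 = 1152.

1152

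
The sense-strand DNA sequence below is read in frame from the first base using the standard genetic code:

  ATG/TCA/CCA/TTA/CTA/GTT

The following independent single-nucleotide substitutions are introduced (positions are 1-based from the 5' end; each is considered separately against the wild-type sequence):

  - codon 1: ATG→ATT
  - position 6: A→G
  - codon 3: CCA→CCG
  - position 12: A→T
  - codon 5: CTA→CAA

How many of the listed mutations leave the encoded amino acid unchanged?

Codon 1: ATG (Met) → ATT (Ile) — missense.
Codon 2: TCA (Ser) → TCG (Ser) — synonymous.
Codon 3: CCA (Pro) → CCG (Pro) — synonymous.
Codon 4: TTA (Leu) → TTT (Phe) — missense.
Codon 5: CTA (Leu) → CAA (Gln) — missense.
Synonymous: 2 of 5.

2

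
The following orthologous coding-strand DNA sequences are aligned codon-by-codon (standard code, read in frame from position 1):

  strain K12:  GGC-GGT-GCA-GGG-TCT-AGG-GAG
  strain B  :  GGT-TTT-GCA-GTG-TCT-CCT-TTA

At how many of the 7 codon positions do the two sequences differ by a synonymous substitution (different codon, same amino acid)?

1

Codon 1: GGC Gly / GGT Gly — synonymous.
Codon 2: GGT Gly / TTT Phe — nonsynonymous.
Codon 3: GCA Ala / GCA Ala — identical.
Codon 4: GGG Gly / GTG Val — nonsynonymous.
Codon 5: TCT Ser / TCT Ser — identical.
Codon 6: AGG Arg / CCT Pro — nonsynonymous.
Codon 7: GAG Glu / TTA Leu — nonsynonymous.
Synonymous differences: 1.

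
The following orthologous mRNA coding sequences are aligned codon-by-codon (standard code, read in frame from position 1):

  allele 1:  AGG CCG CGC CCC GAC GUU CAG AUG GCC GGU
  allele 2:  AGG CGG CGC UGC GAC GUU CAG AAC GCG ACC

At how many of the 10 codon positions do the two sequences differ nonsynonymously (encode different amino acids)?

4

Codon 1: AGG Arg / AGG Arg — identical.
Codon 2: CCG Pro / CGG Arg — nonsynonymous.
Codon 3: CGC Arg / CGC Arg — identical.
Codon 4: CCC Pro / UGC Cys — nonsynonymous.
Codon 5: GAC Asp / GAC Asp — identical.
Codon 6: GUU Val / GUU Val — identical.
Codon 7: CAG Gln / CAG Gln — identical.
Codon 8: AUG Met / AAC Asn — nonsynonymous.
Codon 9: GCC Ala / GCG Ala — synonymous.
Codon 10: GGU Gly / ACC Thr — nonsynonymous.
Nonsynonymous differences: 4.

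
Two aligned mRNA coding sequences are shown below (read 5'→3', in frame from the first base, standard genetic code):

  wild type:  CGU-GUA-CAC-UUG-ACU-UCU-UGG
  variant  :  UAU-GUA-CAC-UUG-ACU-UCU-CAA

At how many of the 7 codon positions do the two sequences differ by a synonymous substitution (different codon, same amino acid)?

Codon 1: CGU Arg / UAU Tyr — nonsynonymous.
Codon 2: GUA Val / GUA Val — identical.
Codon 3: CAC His / CAC His — identical.
Codon 4: UUG Leu / UUG Leu — identical.
Codon 5: ACU Thr / ACU Thr — identical.
Codon 6: UCU Ser / UCU Ser — identical.
Codon 7: UGG Trp / CAA Gln — nonsynonymous.
Synonymous differences: 0.

0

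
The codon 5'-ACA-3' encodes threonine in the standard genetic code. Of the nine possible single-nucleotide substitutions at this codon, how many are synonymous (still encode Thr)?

Position 1: none → 0 synonymous.
Position 2: none → 0 synonymous.
Position 3: ACT, ACC, ACG → 3 synonymous.
Total: 0 + 0 + 3 = 3.

3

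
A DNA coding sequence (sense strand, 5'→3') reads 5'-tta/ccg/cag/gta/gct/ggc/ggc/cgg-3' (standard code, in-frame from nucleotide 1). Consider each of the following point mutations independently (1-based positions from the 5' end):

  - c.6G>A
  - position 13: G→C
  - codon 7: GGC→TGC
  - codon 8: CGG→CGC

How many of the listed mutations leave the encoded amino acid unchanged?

2

Codon 2: CCG (Pro) → CCA (Pro) — synonymous.
Codon 5: GCT (Ala) → CCT (Pro) — missense.
Codon 7: GGC (Gly) → TGC (Cys) — missense.
Codon 8: CGG (Arg) → CGC (Arg) — synonymous.
Synonymous: 2 of 4.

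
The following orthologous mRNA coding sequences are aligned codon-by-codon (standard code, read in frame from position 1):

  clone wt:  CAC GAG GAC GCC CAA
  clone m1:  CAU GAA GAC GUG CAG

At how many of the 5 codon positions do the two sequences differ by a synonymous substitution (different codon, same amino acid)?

3

Codon 1: CAC His / CAU His — synonymous.
Codon 2: GAG Glu / GAA Glu — synonymous.
Codon 3: GAC Asp / GAC Asp — identical.
Codon 4: GCC Ala / GUG Val — nonsynonymous.
Codon 5: CAA Gln / CAG Gln — synonymous.
Synonymous differences: 3.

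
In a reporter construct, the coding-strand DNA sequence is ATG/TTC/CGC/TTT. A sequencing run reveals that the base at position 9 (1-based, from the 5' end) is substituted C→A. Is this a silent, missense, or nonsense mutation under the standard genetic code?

Position 9 falls in codon 3: CGC → Arg.
After the substitution the codon is CGA → Arg.
Both encode Arg, so the change is synonymous.

silent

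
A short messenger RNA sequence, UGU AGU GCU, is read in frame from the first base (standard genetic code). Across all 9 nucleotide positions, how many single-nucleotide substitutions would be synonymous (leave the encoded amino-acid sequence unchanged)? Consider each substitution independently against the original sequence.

Codon 1 (UGU, Cys): 1 synonymous substitution.
Codon 2 (AGU, Ser): 1 synonymous substitution.
Codon 3 (GCU, Ala): 3 synonymous substitutions.
Total: 1 + 1 + 3 = 5.

5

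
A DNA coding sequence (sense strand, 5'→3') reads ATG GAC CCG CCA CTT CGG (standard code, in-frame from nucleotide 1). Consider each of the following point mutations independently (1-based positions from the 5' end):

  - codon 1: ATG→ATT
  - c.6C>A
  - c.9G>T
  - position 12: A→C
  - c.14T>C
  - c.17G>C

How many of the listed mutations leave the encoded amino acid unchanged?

2

Codon 1: ATG (Met) → ATT (Ile) — missense.
Codon 2: GAC (Asp) → GAA (Glu) — missense.
Codon 3: CCG (Pro) → CCT (Pro) — synonymous.
Codon 4: CCA (Pro) → CCC (Pro) — synonymous.
Codon 5: CTT (Leu) → CCT (Pro) — missense.
Codon 6: CGG (Arg) → CCG (Pro) — missense.
Synonymous: 2 of 6.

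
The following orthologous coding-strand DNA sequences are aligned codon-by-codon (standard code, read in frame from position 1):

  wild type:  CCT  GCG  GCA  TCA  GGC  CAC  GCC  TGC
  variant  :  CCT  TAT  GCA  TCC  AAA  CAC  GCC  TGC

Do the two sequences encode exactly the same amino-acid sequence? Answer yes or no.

Codon 1: CCT Pro / CCT Pro — identical.
Codon 2: GCG Ala / TAT Tyr — nonsynonymous.
Codon 3: GCA Ala / GCA Ala — identical.
Codon 4: TCA Ser / TCC Ser — synonymous.
Codon 5: GGC Gly / AAA Lys — nonsynonymous.
Codon 6: CAC His / CAC His — identical.
Codon 7: GCC Ala / GCC Ala — identical.
Codon 8: TGC Cys / TGC Cys — identical.
Nonsynonymous differences: 2 → different protein.

no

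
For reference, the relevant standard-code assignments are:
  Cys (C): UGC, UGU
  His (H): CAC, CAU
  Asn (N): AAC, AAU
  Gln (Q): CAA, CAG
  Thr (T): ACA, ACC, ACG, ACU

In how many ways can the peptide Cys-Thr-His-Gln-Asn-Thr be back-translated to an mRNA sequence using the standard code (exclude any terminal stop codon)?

256

Cys: 2 codons.
Thr: 4 codons.
His: 2 codons.
Gln: 2 codons.
Asn: 2 codons.
Thr: 4 codons.
2 × 4 × 2 × 2 × 2 × 4 = 256.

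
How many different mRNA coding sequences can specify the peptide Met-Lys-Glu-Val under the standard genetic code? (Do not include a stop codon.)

16

Met: 1 codon.
Lys: 2 codons.
Glu: 2 codons.
Val: 4 codons.
1 × 2 × 2 × 4 = 16.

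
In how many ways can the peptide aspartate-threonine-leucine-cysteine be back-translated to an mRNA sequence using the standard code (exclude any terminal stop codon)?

Asp: 2 codons.
Thr: 4 codons.
Leu: 6 codons.
Cys: 2 codons.
2 × 4 × 6 × 2 = 96.

96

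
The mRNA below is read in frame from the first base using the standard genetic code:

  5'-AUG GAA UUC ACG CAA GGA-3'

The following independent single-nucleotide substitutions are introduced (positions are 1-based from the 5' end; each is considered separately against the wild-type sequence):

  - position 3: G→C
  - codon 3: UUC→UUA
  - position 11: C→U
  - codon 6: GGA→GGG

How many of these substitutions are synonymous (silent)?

Codon 1: AUG (Met) → AUC (Ile) — missense.
Codon 3: UUC (Phe) → UUA (Leu) — missense.
Codon 4: ACG (Thr) → AUG (Met) — missense.
Codon 6: GGA (Gly) → GGG (Gly) — synonymous.
Synonymous: 1 of 4.

1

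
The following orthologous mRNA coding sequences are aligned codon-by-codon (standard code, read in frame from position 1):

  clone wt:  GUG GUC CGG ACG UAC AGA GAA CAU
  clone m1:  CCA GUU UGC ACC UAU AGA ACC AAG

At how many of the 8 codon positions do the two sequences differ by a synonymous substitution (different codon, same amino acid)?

3

Codon 1: GUG Val / CCA Pro — nonsynonymous.
Codon 2: GUC Val / GUU Val — synonymous.
Codon 3: CGG Arg / UGC Cys — nonsynonymous.
Codon 4: ACG Thr / ACC Thr — synonymous.
Codon 5: UAC Tyr / UAU Tyr — synonymous.
Codon 6: AGA Arg / AGA Arg — identical.
Codon 7: GAA Glu / ACC Thr — nonsynonymous.
Codon 8: CAU His / AAG Lys — nonsynonymous.
Synonymous differences: 3.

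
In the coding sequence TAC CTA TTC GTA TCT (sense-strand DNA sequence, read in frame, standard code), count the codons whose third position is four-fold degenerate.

Codon 1 TAC (Tyr): third position 2-fold.
Codon 2 CTA (Leu): third position 4-fold.
Codon 3 TTC (Phe): third position 2-fold.
Codon 4 GTA (Val): third position 4-fold.
Codon 5 TCT (Ser): third position 4-fold.
Four-fold degenerate third positions: 3.

3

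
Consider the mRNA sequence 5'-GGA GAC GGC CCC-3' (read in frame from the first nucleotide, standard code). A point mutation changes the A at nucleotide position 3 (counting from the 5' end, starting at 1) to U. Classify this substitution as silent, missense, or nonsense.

Position 3 falls in codon 1: GGA → Gly.
After the substitution the codon is GGU → Gly.
Both encode Gly, so the change is synonymous.

silent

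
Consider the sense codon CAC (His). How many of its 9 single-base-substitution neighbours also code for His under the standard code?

1

Position 1: none → 0 synonymous.
Position 2: none → 0 synonymous.
Position 3: CAU → 1 synonymous.
Total: 0 + 0 + 1 = 1.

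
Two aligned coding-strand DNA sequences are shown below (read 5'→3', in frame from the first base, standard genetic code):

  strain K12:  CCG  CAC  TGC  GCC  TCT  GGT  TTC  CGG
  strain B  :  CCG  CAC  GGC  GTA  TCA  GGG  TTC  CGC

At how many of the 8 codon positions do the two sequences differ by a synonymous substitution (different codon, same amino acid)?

Codon 1: CCG Pro / CCG Pro — identical.
Codon 2: CAC His / CAC His — identical.
Codon 3: TGC Cys / GGC Gly — nonsynonymous.
Codon 4: GCC Ala / GTA Val — nonsynonymous.
Codon 5: TCT Ser / TCA Ser — synonymous.
Codon 6: GGT Gly / GGG Gly — synonymous.
Codon 7: TTC Phe / TTC Phe — identical.
Codon 8: CGG Arg / CGC Arg — synonymous.
Synonymous differences: 3.

3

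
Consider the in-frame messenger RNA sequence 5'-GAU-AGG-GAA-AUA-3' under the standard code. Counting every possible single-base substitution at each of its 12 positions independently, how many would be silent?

6

Codon 1 (GAU, Asp): 1 synonymous substitution.
Codon 2 (AGG, Arg): 2 synonymous substitutions.
Codon 3 (GAA, Glu): 1 synonymous substitution.
Codon 4 (AUA, Ile): 2 synonymous substitutions.
Total: 1 + 2 + 1 + 2 = 6.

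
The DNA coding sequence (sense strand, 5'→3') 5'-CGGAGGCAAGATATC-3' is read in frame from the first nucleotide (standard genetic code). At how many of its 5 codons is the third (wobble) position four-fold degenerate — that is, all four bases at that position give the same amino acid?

1

Codon 1 CGG (Arg): third position 4-fold.
Codon 2 AGG (Arg): third position 2-fold.
Codon 3 CAA (Gln): third position 2-fold.
Codon 4 GAT (Asp): third position 2-fold.
Codon 5 ATC (Ile): third position 3-fold.
Four-fold degenerate third positions: 1.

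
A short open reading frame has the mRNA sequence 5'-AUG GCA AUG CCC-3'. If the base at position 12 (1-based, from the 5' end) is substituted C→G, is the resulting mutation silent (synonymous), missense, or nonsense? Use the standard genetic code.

Position 12 falls in codon 4: CCC → Pro.
After the substitution the codon is CCG → Pro.
Both encode Pro, so the change is synonymous.

silent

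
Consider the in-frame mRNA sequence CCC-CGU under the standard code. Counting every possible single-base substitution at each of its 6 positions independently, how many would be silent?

6

Codon 1 (CCC, Pro): 3 synonymous substitutions.
Codon 2 (CGU, Arg): 3 synonymous substitutions.
Total: 3 + 3 = 6.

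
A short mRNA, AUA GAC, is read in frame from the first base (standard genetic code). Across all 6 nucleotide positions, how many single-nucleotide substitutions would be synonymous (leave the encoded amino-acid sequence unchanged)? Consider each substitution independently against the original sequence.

Codon 1 (AUA, Ile): 2 synonymous substitutions.
Codon 2 (GAC, Asp): 1 synonymous substitution.
Total: 2 + 1 = 3.

3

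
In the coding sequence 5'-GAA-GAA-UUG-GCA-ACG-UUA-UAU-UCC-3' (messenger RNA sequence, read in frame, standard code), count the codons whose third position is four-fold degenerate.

Codon 1 GAA (Glu): third position 2-fold.
Codon 2 GAA (Glu): third position 2-fold.
Codon 3 UUG (Leu): third position 2-fold.
Codon 4 GCA (Ala): third position 4-fold.
Codon 5 ACG (Thr): third position 4-fold.
Codon 6 UUA (Leu): third position 2-fold.
Codon 7 UAU (Tyr): third position 2-fold.
Codon 8 UCC (Ser): third position 4-fold.
Four-fold degenerate third positions: 3.

3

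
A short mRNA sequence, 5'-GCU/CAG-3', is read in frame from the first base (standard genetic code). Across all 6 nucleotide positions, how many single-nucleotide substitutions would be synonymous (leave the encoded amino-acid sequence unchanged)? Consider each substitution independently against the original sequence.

4

Codon 1 (GCU, Ala): 3 synonymous substitutions.
Codon 2 (CAG, Gln): 1 synonymous substitution.
Total: 3 + 1 = 4.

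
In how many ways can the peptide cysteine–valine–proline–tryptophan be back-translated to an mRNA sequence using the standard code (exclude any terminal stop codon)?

Cys: 2 codons.
Val: 4 codons.
Pro: 4 codons.
Trp: 1 codon.
2 × 4 × 4 × 1 = 32.

32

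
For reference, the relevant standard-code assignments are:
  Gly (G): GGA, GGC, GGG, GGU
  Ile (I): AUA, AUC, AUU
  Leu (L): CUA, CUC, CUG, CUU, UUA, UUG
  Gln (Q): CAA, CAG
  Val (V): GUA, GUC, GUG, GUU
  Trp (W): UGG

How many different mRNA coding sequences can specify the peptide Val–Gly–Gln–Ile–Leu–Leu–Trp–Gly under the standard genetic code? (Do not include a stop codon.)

Val: 4 codons.
Gly: 4 codons.
Gln: 2 codons.
Ile: 3 codons.
Leu: 6 codons.
Leu: 6 codons.
Trp: 1 codon.
Gly: 4 codons.
4 × 4 × 2 × 3 × 6 × 6 × 1 × 4 = 13824.

13824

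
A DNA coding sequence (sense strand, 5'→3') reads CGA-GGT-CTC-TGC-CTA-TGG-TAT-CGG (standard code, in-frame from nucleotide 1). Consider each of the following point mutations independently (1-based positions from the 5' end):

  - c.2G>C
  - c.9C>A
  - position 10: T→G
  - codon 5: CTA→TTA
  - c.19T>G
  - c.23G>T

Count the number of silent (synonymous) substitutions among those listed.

Codon 1: CGA (Arg) → CCA (Pro) — missense.
Codon 3: CTC (Leu) → CTA (Leu) — synonymous.
Codon 4: TGC (Cys) → GGC (Gly) — missense.
Codon 5: CTA (Leu) → TTA (Leu) — synonymous.
Codon 7: TAT (Tyr) → GAT (Asp) — missense.
Codon 8: CGG (Arg) → CTG (Leu) — missense.
Synonymous: 2 of 6.

2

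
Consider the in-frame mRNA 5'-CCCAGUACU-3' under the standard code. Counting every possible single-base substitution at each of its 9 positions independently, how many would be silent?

7

Codon 1 (CCC, Pro): 3 synonymous substitutions.
Codon 2 (AGU, Ser): 1 synonymous substitution.
Codon 3 (ACU, Thr): 3 synonymous substitutions.
Total: 3 + 1 + 3 = 7.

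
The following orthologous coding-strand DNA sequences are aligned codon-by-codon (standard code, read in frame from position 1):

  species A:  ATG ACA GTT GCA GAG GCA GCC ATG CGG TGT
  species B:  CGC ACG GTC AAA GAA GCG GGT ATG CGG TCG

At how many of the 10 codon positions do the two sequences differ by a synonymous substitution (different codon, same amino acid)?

Codon 1: ATG Met / CGC Arg — nonsynonymous.
Codon 2: ACA Thr / ACG Thr — synonymous.
Codon 3: GTT Val / GTC Val — synonymous.
Codon 4: GCA Ala / AAA Lys — nonsynonymous.
Codon 5: GAG Glu / GAA Glu — synonymous.
Codon 6: GCA Ala / GCG Ala — synonymous.
Codon 7: GCC Ala / GGT Gly — nonsynonymous.
Codon 8: ATG Met / ATG Met — identical.
Codon 9: CGG Arg / CGG Arg — identical.
Codon 10: TGT Cys / TCG Ser — nonsynonymous.
Synonymous differences: 4.

4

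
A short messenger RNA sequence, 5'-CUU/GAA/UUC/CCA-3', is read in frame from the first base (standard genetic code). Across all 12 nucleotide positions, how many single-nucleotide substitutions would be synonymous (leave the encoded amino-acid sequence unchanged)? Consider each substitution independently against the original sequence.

Codon 1 (CUU, Leu): 3 synonymous substitutions.
Codon 2 (GAA, Glu): 1 synonymous substitution.
Codon 3 (UUC, Phe): 1 synonymous substitution.
Codon 4 (CCA, Pro): 3 synonymous substitutions.
Total: 3 + 1 + 1 + 3 = 8.

8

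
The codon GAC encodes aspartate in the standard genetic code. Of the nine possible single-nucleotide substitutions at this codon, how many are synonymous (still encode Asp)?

Position 1: none → 0 synonymous.
Position 2: none → 0 synonymous.
Position 3: GAU → 1 synonymous.
Total: 0 + 0 + 1 = 1.

1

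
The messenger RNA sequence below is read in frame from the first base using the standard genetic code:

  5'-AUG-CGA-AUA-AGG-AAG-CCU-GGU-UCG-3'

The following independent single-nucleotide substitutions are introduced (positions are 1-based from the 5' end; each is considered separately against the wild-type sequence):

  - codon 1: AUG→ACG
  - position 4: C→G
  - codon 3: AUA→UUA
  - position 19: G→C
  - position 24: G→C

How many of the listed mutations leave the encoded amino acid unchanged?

Codon 1: AUG (Met) → ACG (Thr) — missense.
Codon 2: CGA (Arg) → GGA (Gly) — missense.
Codon 3: AUA (Ile) → UUA (Leu) — missense.
Codon 7: GGU (Gly) → CGU (Arg) — missense.
Codon 8: UCG (Ser) → UCC (Ser) — synonymous.
Synonymous: 1 of 5.

1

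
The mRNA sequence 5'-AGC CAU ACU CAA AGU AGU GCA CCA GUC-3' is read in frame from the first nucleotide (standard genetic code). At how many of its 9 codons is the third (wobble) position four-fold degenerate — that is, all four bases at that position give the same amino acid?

4

Codon 1 AGC (Ser): third position 2-fold.
Codon 2 CAU (His): third position 2-fold.
Codon 3 ACU (Thr): third position 4-fold.
Codon 4 CAA (Gln): third position 2-fold.
Codon 5 AGU (Ser): third position 2-fold.
Codon 6 AGU (Ser): third position 2-fold.
Codon 7 GCA (Ala): third position 4-fold.
Codon 8 CCA (Pro): third position 4-fold.
Codon 9 GUC (Val): third position 4-fold.
Four-fold degenerate third positions: 4.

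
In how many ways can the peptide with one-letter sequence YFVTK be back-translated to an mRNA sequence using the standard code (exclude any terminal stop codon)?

Tyr: 2 codons.
Phe: 2 codons.
Val: 4 codons.
Thr: 4 codons.
Lys: 2 codons.
2 × 2 × 4 × 4 × 2 = 128.

128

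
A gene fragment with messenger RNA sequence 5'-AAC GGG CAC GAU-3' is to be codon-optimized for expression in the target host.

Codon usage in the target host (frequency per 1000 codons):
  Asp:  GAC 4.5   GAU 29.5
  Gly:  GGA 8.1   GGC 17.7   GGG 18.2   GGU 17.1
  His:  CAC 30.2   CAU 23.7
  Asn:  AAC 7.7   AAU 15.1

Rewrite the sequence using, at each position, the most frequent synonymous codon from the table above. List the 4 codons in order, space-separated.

Codon 1 (Asn): best is AAU at 15.1.
Codon 2 (Gly): best is GGG at 18.2.
Codon 3 (His): best is CAC at 30.2.
Codon 4 (Asp): best is GAU at 29.5.

AAU GGG CAC GAU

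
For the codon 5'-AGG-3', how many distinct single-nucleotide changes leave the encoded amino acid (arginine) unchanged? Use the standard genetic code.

2

Position 1: CGG → 1 synonymous.
Position 2: none → 0 synonymous.
Position 3: AGA → 1 synonymous.
Total: 1 + 0 + 1 = 2.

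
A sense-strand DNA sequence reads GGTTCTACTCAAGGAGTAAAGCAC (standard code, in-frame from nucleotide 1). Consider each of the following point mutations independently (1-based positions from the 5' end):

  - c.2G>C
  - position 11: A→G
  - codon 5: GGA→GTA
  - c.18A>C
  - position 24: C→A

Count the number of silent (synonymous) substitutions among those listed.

Codon 1: GGT (Gly) → GCT (Ala) — missense.
Codon 4: CAA (Gln) → CGA (Arg) — missense.
Codon 5: GGA (Gly) → GTA (Val) — missense.
Codon 6: GTA (Val) → GTC (Val) — synonymous.
Codon 8: CAC (His) → CAA (Gln) — missense.
Synonymous: 1 of 5.

1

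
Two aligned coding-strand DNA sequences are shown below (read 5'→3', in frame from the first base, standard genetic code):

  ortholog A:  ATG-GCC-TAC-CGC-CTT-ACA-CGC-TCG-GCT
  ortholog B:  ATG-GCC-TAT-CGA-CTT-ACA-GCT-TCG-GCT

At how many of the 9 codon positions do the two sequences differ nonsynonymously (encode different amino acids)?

Codon 1: ATG Met / ATG Met — identical.
Codon 2: GCC Ala / GCC Ala — identical.
Codon 3: TAC Tyr / TAT Tyr — synonymous.
Codon 4: CGC Arg / CGA Arg — synonymous.
Codon 5: CTT Leu / CTT Leu — identical.
Codon 6: ACA Thr / ACA Thr — identical.
Codon 7: CGC Arg / GCT Ala — nonsynonymous.
Codon 8: TCG Ser / TCG Ser — identical.
Codon 9: GCT Ala / GCT Ala — identical.
Nonsynonymous differences: 1.

1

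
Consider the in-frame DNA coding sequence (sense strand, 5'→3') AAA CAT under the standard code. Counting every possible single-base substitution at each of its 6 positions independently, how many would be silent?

2

Codon 1 (AAA, Lys): 1 synonymous substitution.
Codon 2 (CAT, His): 1 synonymous substitution.
Total: 1 + 1 = 2.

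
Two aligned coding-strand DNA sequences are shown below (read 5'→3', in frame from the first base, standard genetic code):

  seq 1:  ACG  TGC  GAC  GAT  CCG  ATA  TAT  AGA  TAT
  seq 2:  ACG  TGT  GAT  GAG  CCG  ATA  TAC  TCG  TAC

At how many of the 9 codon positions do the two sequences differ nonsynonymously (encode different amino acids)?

2

Codon 1: ACG Thr / ACG Thr — identical.
Codon 2: TGC Cys / TGT Cys — synonymous.
Codon 3: GAC Asp / GAT Asp — synonymous.
Codon 4: GAT Asp / GAG Glu — nonsynonymous.
Codon 5: CCG Pro / CCG Pro — identical.
Codon 6: ATA Ile / ATA Ile — identical.
Codon 7: TAT Tyr / TAC Tyr — synonymous.
Codon 8: AGA Arg / TCG Ser — nonsynonymous.
Codon 9: TAT Tyr / TAC Tyr — synonymous.
Nonsynonymous differences: 2.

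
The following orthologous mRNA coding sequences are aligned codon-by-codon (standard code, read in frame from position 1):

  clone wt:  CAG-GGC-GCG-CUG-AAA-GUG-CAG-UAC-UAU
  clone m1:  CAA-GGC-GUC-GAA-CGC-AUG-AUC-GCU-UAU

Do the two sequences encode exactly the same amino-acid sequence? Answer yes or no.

Codon 1: CAG Gln / CAA Gln — synonymous.
Codon 2: GGC Gly / GGC Gly — identical.
Codon 3: GCG Ala / GUC Val — nonsynonymous.
Codon 4: CUG Leu / GAA Glu — nonsynonymous.
Codon 5: AAA Lys / CGC Arg — nonsynonymous.
Codon 6: GUG Val / AUG Met — nonsynonymous.
Codon 7: CAG Gln / AUC Ile — nonsynonymous.
Codon 8: UAC Tyr / GCU Ala — nonsynonymous.
Codon 9: UAU Tyr / UAU Tyr — identical.
Nonsynonymous differences: 6 → different protein.

no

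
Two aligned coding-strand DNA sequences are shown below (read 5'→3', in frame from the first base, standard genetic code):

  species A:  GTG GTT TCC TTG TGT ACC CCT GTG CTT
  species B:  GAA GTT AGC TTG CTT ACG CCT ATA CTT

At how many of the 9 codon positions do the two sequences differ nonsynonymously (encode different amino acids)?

3

Codon 1: GTG Val / GAA Glu — nonsynonymous.
Codon 2: GTT Val / GTT Val — identical.
Codon 3: TCC Ser / AGC Ser — synonymous.
Codon 4: TTG Leu / TTG Leu — identical.
Codon 5: TGT Cys / CTT Leu — nonsynonymous.
Codon 6: ACC Thr / ACG Thr — synonymous.
Codon 7: CCT Pro / CCT Pro — identical.
Codon 8: GTG Val / ATA Ile — nonsynonymous.
Codon 9: CTT Leu / CTT Leu — identical.
Nonsynonymous differences: 3.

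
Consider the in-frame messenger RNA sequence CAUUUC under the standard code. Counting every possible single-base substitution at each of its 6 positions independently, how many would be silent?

Codon 1 (CAU, His): 1 synonymous substitution.
Codon 2 (UUC, Phe): 1 synonymous substitution.
Total: 1 + 1 = 2.

2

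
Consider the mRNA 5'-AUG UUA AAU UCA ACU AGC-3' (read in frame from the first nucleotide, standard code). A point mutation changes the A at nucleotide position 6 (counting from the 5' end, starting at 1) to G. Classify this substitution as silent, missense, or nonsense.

Position 6 falls in codon 2: UUA → Leu.
After the substitution the codon is UUG → Leu.
Both encode Leu, so the change is synonymous.

silent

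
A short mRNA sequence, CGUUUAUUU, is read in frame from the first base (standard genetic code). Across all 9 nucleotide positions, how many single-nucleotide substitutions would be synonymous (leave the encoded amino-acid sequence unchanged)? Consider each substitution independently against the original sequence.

Codon 1 (CGU, Arg): 3 synonymous substitutions.
Codon 2 (UUA, Leu): 2 synonymous substitutions.
Codon 3 (UUU, Phe): 1 synonymous substitution.
Total: 3 + 2 + 1 = 6.

6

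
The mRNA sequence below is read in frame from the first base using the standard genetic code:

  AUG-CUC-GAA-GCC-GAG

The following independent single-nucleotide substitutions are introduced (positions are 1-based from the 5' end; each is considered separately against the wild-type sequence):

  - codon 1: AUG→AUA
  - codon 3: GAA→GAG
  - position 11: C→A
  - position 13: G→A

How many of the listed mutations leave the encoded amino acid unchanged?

Codon 1: AUG (Met) → AUA (Ile) — missense.
Codon 3: GAA (Glu) → GAG (Glu) — synonymous.
Codon 4: GCC (Ala) → GAC (Asp) — missense.
Codon 5: GAG (Glu) → AAG (Lys) — missense.
Synonymous: 1 of 4.

1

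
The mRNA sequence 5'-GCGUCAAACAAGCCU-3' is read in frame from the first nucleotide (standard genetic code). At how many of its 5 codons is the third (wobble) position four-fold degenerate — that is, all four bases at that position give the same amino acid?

Codon 1 GCG (Ala): third position 4-fold.
Codon 2 UCA (Ser): third position 4-fold.
Codon 3 AAC (Asn): third position 2-fold.
Codon 4 AAG (Lys): third position 2-fold.
Codon 5 CCU (Pro): third position 4-fold.
Four-fold degenerate third positions: 3.

3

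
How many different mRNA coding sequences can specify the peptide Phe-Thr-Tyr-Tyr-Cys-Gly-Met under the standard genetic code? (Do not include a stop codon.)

Phe: 2 codons.
Thr: 4 codons.
Tyr: 2 codons.
Tyr: 2 codons.
Cys: 2 codons.
Gly: 4 codons.
Met: 1 codon.
2 × 4 × 2 × 2 × 2 × 4 × 1 = 256.

256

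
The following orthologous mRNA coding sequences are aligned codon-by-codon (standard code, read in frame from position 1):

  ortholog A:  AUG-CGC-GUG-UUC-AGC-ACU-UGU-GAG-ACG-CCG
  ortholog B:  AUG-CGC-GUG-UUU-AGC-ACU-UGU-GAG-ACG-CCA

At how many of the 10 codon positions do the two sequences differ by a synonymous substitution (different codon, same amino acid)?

Codon 1: AUG Met / AUG Met — identical.
Codon 2: CGC Arg / CGC Arg — identical.
Codon 3: GUG Val / GUG Val — identical.
Codon 4: UUC Phe / UUU Phe — synonymous.
Codon 5: AGC Ser / AGC Ser — identical.
Codon 6: ACU Thr / ACU Thr — identical.
Codon 7: UGU Cys / UGU Cys — identical.
Codon 8: GAG Glu / GAG Glu — identical.
Codon 9: ACG Thr / ACG Thr — identical.
Codon 10: CCG Pro / CCA Pro — synonymous.
Synonymous differences: 2.

2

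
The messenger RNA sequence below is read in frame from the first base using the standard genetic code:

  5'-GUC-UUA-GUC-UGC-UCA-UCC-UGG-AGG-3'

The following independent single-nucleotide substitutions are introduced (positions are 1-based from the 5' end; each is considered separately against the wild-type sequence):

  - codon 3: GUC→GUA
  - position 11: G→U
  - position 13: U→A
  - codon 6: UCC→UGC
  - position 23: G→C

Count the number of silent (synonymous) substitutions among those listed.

Codon 3: GUC (Val) → GUA (Val) — synonymous.
Codon 4: UGC (Cys) → UUC (Phe) — missense.
Codon 5: UCA (Ser) → ACA (Thr) — missense.
Codon 6: UCC (Ser) → UGC (Cys) — missense.
Codon 8: AGG (Arg) → ACG (Thr) — missense.
Synonymous: 1 of 5.

1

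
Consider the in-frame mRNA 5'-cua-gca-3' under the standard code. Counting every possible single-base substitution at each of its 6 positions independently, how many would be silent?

Codon 1 (CUA, Leu): 4 synonymous substitutions.
Codon 2 (GCA, Ala): 3 synonymous substitutions.
Total: 4 + 3 = 7.

7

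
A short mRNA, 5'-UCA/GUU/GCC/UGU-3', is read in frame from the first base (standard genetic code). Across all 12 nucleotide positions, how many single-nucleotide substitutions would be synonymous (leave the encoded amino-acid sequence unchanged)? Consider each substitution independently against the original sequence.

Codon 1 (UCA, Ser): 3 synonymous substitutions.
Codon 2 (GUU, Val): 3 synonymous substitutions.
Codon 3 (GCC, Ala): 3 synonymous substitutions.
Codon 4 (UGU, Cys): 1 synonymous substitution.
Total: 3 + 3 + 3 + 1 = 10.

10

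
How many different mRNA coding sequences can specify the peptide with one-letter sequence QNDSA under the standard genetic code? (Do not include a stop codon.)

192

Gln: 2 codons.
Asn: 2 codons.
Asp: 2 codons.
Ser: 6 codons.
Ala: 4 codons.
2 × 2 × 2 × 6 × 4 = 192.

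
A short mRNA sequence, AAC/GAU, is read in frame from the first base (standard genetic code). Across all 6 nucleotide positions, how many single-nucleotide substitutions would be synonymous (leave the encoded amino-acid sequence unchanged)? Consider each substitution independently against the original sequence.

2

Codon 1 (AAC, Asn): 1 synonymous substitution.
Codon 2 (GAU, Asp): 1 synonymous substitution.
Total: 1 + 1 = 2.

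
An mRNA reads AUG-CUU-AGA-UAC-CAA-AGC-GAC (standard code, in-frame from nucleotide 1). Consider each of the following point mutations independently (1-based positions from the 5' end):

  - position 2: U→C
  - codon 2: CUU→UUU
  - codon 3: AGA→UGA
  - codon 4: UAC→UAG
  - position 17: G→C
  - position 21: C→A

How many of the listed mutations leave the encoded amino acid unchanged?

Codon 1: AUG (Met) → ACG (Thr) — missense.
Codon 2: CUU (Leu) → UUU (Phe) — missense.
Codon 3: AGA (Arg) → UGA (Stop) — nonsense.
Codon 4: UAC (Tyr) → UAG (Stop) — nonsense.
Codon 6: AGC (Ser) → ACC (Thr) — missense.
Codon 7: GAC (Asp) → GAA (Glu) — missense.
Synonymous: 0 of 6.

0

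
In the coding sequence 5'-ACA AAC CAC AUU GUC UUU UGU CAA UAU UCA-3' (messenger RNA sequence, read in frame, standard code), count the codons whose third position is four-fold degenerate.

3

Codon 1 ACA (Thr): third position 4-fold.
Codon 2 AAC (Asn): third position 2-fold.
Codon 3 CAC (His): third position 2-fold.
Codon 4 AUU (Ile): third position 3-fold.
Codon 5 GUC (Val): third position 4-fold.
Codon 6 UUU (Phe): third position 2-fold.
Codon 7 UGU (Cys): third position 2-fold.
Codon 8 CAA (Gln): third position 2-fold.
Codon 9 UAU (Tyr): third position 2-fold.
Codon 10 UCA (Ser): third position 4-fold.
Four-fold degenerate third positions: 3.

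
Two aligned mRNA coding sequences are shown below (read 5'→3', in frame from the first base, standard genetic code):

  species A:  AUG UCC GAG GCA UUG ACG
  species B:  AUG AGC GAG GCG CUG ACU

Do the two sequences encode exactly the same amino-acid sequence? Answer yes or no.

yes

Codon 1: AUG Met / AUG Met — identical.
Codon 2: UCC Ser / AGC Ser — synonymous.
Codon 3: GAG Glu / GAG Glu — identical.
Codon 4: GCA Ala / GCG Ala — synonymous.
Codon 5: UUG Leu / CUG Leu — synonymous.
Codon 6: ACG Thr / ACU Thr — synonymous.
Nonsynonymous differences: 0 → same protein.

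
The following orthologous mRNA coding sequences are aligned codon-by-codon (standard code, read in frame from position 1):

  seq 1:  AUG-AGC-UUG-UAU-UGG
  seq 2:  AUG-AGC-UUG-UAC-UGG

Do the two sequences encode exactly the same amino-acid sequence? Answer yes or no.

Codon 1: AUG Met / AUG Met — identical.
Codon 2: AGC Ser / AGC Ser — identical.
Codon 3: UUG Leu / UUG Leu — identical.
Codon 4: UAU Tyr / UAC Tyr — synonymous.
Codon 5: UGG Trp / UGG Trp — identical.
Nonsynonymous differences: 0 → same protein.

yes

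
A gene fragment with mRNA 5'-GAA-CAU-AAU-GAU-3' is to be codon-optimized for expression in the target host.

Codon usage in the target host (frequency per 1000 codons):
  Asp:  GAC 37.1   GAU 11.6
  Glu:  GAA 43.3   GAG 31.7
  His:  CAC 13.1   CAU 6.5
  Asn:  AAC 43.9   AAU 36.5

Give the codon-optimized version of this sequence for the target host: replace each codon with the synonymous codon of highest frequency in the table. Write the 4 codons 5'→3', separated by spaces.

Codon 1 (Glu): best is GAA at 43.3.
Codon 2 (His): best is CAC at 13.1.
Codon 3 (Asn): best is AAC at 43.9.
Codon 4 (Asp): best is GAC at 37.1.

GAA CAC AAC GAC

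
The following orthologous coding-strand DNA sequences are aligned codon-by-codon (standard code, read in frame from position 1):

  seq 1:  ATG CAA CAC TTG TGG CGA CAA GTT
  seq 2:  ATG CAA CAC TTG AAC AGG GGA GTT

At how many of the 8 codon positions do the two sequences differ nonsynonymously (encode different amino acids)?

Codon 1: ATG Met / ATG Met — identical.
Codon 2: CAA Gln / CAA Gln — identical.
Codon 3: CAC His / CAC His — identical.
Codon 4: TTG Leu / TTG Leu — identical.
Codon 5: TGG Trp / AAC Asn — nonsynonymous.
Codon 6: CGA Arg / AGG Arg — synonymous.
Codon 7: CAA Gln / GGA Gly — nonsynonymous.
Codon 8: GTT Val / GTT Val — identical.
Nonsynonymous differences: 2.

2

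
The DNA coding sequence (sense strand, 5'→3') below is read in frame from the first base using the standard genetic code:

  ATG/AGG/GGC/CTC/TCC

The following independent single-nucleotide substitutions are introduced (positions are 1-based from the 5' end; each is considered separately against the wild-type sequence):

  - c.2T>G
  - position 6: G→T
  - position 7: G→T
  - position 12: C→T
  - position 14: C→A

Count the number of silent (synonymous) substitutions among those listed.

1

Codon 1: ATG (Met) → AGG (Arg) — missense.
Codon 2: AGG (Arg) → AGT (Ser) — missense.
Codon 3: GGC (Gly) → TGC (Cys) — missense.
Codon 4: CTC (Leu) → CTT (Leu) — synonymous.
Codon 5: TCC (Ser) → TAC (Tyr) — missense.
Synonymous: 1 of 5.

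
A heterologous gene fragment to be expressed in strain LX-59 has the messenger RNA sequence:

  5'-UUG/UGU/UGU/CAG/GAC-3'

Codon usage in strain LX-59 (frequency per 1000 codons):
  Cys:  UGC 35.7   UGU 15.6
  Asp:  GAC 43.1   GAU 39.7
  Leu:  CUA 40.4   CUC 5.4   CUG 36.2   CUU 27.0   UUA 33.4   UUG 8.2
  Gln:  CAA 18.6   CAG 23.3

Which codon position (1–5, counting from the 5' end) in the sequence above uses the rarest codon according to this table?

1

Codon 1 UUG (Leu): 8.2 per 1000.
Codon 2 UGU (Cys): 15.6 per 1000.
Codon 3 UGU (Cys): 15.6 per 1000.
Codon 4 CAG (Gln): 23.3 per 1000.
Codon 5 GAC (Asp): 43.1 per 1000.
Lowest frequency is 8.2 at codon 1.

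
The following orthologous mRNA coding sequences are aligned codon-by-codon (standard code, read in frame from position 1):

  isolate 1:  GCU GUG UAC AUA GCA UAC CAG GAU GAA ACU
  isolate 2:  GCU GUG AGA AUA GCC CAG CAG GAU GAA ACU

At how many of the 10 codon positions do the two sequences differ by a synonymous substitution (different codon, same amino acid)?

Codon 1: GCU Ala / GCU Ala — identical.
Codon 2: GUG Val / GUG Val — identical.
Codon 3: UAC Tyr / AGA Arg — nonsynonymous.
Codon 4: AUA Ile / AUA Ile — identical.
Codon 5: GCA Ala / GCC Ala — synonymous.
Codon 6: UAC Tyr / CAG Gln — nonsynonymous.
Codon 7: CAG Gln / CAG Gln — identical.
Codon 8: GAU Asp / GAU Asp — identical.
Codon 9: GAA Glu / GAA Glu — identical.
Codon 10: ACU Thr / ACU Thr — identical.
Synonymous differences: 1.

1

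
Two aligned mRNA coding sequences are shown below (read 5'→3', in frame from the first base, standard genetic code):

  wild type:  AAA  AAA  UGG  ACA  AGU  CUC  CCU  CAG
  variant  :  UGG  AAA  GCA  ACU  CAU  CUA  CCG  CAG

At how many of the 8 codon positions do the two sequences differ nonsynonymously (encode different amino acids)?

Codon 1: AAA Lys / UGG Trp — nonsynonymous.
Codon 2: AAA Lys / AAA Lys — identical.
Codon 3: UGG Trp / GCA Ala — nonsynonymous.
Codon 4: ACA Thr / ACU Thr — synonymous.
Codon 5: AGU Ser / CAU His — nonsynonymous.
Codon 6: CUC Leu / CUA Leu — synonymous.
Codon 7: CCU Pro / CCG Pro — synonymous.
Codon 8: CAG Gln / CAG Gln — identical.
Nonsynonymous differences: 3.

3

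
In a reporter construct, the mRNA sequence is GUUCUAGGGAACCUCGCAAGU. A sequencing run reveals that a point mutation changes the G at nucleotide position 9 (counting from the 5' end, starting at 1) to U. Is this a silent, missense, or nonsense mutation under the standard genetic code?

silent

Position 9 falls in codon 3: GGG → Gly.
After the substitution the codon is GGU → Gly.
Both encode Gly, so the change is synonymous.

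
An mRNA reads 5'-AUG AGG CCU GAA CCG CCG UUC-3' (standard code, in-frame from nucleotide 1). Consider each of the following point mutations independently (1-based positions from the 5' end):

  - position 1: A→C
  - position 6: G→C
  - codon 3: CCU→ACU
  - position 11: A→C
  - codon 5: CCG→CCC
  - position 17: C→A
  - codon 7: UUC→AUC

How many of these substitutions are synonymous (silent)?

1

Codon 1: AUG (Met) → CUG (Leu) — missense.
Codon 2: AGG (Arg) → AGC (Ser) — missense.
Codon 3: CCU (Pro) → ACU (Thr) — missense.
Codon 4: GAA (Glu) → GCA (Ala) — missense.
Codon 5: CCG (Pro) → CCC (Pro) — synonymous.
Codon 6: CCG (Pro) → CAG (Gln) — missense.
Codon 7: UUC (Phe) → AUC (Ile) — missense.
Synonymous: 1 of 7.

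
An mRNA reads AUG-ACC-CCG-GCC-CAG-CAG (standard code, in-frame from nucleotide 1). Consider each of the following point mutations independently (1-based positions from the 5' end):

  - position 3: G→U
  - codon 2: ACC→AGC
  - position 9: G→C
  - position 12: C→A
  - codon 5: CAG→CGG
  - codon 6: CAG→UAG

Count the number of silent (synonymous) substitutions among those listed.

2

Codon 1: AUG (Met) → AUU (Ile) — missense.
Codon 2: ACC (Thr) → AGC (Ser) — missense.
Codon 3: CCG (Pro) → CCC (Pro) — synonymous.
Codon 4: GCC (Ala) → GCA (Ala) — synonymous.
Codon 5: CAG (Gln) → CGG (Arg) — missense.
Codon 6: CAG (Gln) → UAG (Stop) — nonsense.
Synonymous: 2 of 6.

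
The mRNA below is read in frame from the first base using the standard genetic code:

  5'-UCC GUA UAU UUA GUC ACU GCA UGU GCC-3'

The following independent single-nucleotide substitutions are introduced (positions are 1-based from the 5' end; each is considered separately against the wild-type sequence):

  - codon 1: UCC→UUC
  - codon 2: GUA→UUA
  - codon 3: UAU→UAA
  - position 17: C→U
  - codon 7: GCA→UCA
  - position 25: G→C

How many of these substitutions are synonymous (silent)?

Codon 1: UCC (Ser) → UUC (Phe) — missense.
Codon 2: GUA (Val) → UUA (Leu) — missense.
Codon 3: UAU (Tyr) → UAA (Stop) — nonsense.
Codon 6: ACU (Thr) → AUU (Ile) — missense.
Codon 7: GCA (Ala) → UCA (Ser) — missense.
Codon 9: GCC (Ala) → CCC (Pro) — missense.
Synonymous: 0 of 6.

0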